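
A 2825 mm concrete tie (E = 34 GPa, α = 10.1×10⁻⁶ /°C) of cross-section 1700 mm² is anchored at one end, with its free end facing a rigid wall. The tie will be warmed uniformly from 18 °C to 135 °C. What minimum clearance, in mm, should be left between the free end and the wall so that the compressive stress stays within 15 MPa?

g ≈ 2.09 mm

With no wall the tie would lengthen by αΔT L = 10.1×10⁻⁶ × 117 × 2825 = 3.338 mm.
A stress of 15 MPa corresponds to the wall pushing the tie back by σL/E = 15×2825/(34×10³) = 1.246 mm.
The gap must absorb the remainder: g_min = 3.338 − 1.246 = 2.092 mm.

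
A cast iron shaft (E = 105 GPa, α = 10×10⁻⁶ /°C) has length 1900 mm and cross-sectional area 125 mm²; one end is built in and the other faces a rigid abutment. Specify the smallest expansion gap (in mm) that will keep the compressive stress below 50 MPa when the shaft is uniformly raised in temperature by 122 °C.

g ≈ 1.41 mm

With no wall the shaft would lengthen by αΔT L = 10×10⁻⁶ × 122 × 1900 = 2.318 mm.
At the allowable stress the elastic shortening the wall may impose is σL/E = 50 × 1900 / (105×10³) = 0.9048 mm.
So the gap has to take up the difference, g_min = δ_free − σL/E = 2.318 − 0.9048 = 1.413 mm.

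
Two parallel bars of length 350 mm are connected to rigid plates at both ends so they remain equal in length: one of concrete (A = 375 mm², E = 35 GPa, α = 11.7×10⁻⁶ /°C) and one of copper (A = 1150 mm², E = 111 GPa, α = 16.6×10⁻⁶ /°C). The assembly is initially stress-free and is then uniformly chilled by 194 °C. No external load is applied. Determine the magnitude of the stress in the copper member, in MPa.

The copper has the larger α, so on cooling it would change length more than the concrete if both were free. The rigid plates force a common final length, so the copper is put into tension and the concrete into compression, with equal and opposite forces P (no external load).
Setting the final lengths equal and cancelling L: (α₁ − α₂)ΔT = P/(A₁E₁) + P/(A₂E₂).
|α₁ − α₂|·ΔT = 4.9×10⁻⁶ × 194 = 0.0009506.
1/(A₁E₁) + 1/(A₂E₂) = 1/(375×35×10³) + 1/(1150×111×10³) = 8.402×10⁻⁸ N⁻¹.
So P = 0.0009506 / 8.402×10⁻⁸ = 11.31 kN.
σ_{copper} = P/A₂ = 11310/1150 = 9.838 MPa, tensile.

σ ≈ 9.84 MPa (tensile)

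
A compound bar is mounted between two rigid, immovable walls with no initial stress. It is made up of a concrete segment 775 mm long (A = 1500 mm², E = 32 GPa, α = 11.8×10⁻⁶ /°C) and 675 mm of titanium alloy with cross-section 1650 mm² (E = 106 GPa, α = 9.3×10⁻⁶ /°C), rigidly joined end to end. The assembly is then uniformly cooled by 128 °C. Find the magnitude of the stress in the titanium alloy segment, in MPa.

Free thermal contraction of the whole bar: Σ αᵢΔT Lᵢ = 11.8×10⁻⁶×128×775 + 9.3×10⁻⁶×128×675 = 1.974 mm.
The walls prevent any net length change, so an axial force P (same in every segment) develops. Compatibility: P · Σ Lᵢ/(AᵢEᵢ) = δ_free.
The series flexibility is Σ Lᵢ/(AᵢEᵢ) = 775/(1500×32×10³) + 675/(1650×106×10³) = 2.001×10⁻⁵ mm/N.
Hence P = δ_free / Σ(L/AE) = 1.974/2.001×10⁻⁵ = 98.68 kN (tensile).
σ_{titanium alloy} = P / A = 98680 / 1650 = 59.81 MPa.

σ ≈ 59.8 MPa (tensile)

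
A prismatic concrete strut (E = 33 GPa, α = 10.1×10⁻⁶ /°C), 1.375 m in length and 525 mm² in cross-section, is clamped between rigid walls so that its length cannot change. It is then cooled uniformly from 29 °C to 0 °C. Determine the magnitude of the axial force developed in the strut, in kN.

With zero net strain, σ = E·αΔT = 33 GPa × 10.1×10⁻⁶ × 29 = 9.666 MPa.
Then P = σA = 9.666 × 525 mm² = 5.074 kN, tensile.

P ≈ 5.07 kN (tensile)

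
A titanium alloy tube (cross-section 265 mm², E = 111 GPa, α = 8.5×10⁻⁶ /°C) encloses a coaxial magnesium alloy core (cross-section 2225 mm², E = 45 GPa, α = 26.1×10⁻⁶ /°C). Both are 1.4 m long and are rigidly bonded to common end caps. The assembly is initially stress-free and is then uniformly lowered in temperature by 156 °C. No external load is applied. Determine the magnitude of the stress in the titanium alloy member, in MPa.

Equilibrium of a rigid end plate with no external load gives equal and opposite internal forces ±P in the two members. Since α_{magnesium alloy} > α_{titanium alloy}, cooling drives the magnesium alloy into tension and the titanium alloy into compression.
Compatibility of the two members (thermal + elastic change equal): (α₁ − α₂)ΔT = P·[1/(A₁E₁) + 1/(A₂E₂)].
|α₁ − α₂|·ΔT = 17.6×10⁻⁶ × 156 = 0.002746.
1/(A₁E₁) + 1/(A₂E₂) = 1/(265×111×10³) + 1/(2225×45×10³) = 4.398×10⁻⁸ N⁻¹.
So P = 0.002746 / 4.398×10⁻⁸ = 62.42 kN.
σ_{titanium alloy} = P/A₁ = 62420/265 = 235.6 MPa, compressive.

σ ≈ 236 MPa (compressive)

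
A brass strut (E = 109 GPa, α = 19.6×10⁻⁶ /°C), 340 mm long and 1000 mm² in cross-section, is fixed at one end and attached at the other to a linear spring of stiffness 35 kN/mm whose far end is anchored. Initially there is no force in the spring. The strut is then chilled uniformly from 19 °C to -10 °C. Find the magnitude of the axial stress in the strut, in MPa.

Free thermal contraction: δ_free = αΔT L = 19.6×10⁻⁶ × 29 × 340 = 0.1933 mm.
With a force P in the spring, the elastic change of the strut is PL/(AE) and that of the spring is P/k; compatibility requires their sum to equal δ_free.
P [ L/(AE) + 1/k ] = δ_free → P [ 340/(1000×109×10³) + 1/(35×10³) ] = 0.1933.
P = 0.1933 / 3.169×10⁻⁵ = 6098 N.
σ = P/A = 6098/1000 = 6.098 MPa.

σ ≈ 6.1 MPa (tensile)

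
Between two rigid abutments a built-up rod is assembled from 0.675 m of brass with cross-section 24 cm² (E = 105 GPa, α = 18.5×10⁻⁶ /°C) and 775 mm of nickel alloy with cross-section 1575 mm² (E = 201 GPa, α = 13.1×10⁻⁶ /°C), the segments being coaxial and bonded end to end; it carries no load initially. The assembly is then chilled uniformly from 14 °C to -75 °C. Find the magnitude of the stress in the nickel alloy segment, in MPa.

σ ≈ 250 MPa (tensile)

If the supports were absent, the total length change would be Σ αᵢΔT Lᵢ = 18.5×10⁻⁶×89×675 + 13.1×10⁻⁶×89×775 = 2.015 mm.
The rigid supports impose zero overall length change; the single axial force P common to all segments must satisfy P Σ Lᵢ/(AᵢEᵢ) = δ_free.
The series flexibility is Σ Lᵢ/(AᵢEᵢ) = 675/(2400×105×10³) + 775/(1575×201×10³) = 5.127×10⁻⁶ mm/N.
So P = 2.015 / 5.127×10⁻⁶ = 393 kN, tensile.
σ_{nickel alloy} = P / A = 393000 / 1575 = 249.5 MPa.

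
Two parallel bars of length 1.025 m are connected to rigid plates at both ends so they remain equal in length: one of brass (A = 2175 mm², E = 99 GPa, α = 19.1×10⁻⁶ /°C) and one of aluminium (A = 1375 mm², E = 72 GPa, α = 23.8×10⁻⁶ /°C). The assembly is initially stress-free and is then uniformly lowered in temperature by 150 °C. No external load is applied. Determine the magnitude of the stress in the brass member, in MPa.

σ ≈ 22 MPa (compressive)

Both members must finish at the same length. With the larger α, the aluminium tends to over-contract; the plates restrain it, putting the aluminium in tension and the brass in compression. With no external load the two internal forces are equal and opposite, magnitude P.
Equating the net (thermal + elastic) strains gives |α₁ − α₂|·ΔT = P·[1/(A₁E₁) + 1/(A₂E₂)].
|α₁ − α₂|·ΔT = 4.7×10⁻⁶ × 150 = 0.000705.
1/(A₁E₁) + 1/(A₂E₂) = 1/(2175×99×10³) + 1/(1375×72×10³) = 1.475×10⁻⁸ N⁻¹.
So P = 0.000705 / 1.475×10⁻⁸ = 47.81 kN.
σ_{brass} = P/A₁ = 47810/2175 = 21.98 MPa, compressive.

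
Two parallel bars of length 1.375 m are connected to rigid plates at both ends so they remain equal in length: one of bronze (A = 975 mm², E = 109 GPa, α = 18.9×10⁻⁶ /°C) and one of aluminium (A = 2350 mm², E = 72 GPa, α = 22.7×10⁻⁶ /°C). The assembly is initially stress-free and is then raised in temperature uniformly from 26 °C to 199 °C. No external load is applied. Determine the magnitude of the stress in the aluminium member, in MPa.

Equilibrium of a rigid end plate with no external load gives equal and opposite internal forces ±P in the two members. Since α_{aluminium} > α_{bronze}, heating drives the aluminium into compression and the bronze into tension.
Equating the net (thermal + elastic) strains gives |α₁ − α₂|·ΔT = P·[1/(A₁E₁) + 1/(A₂E₂)].
|α₁ − α₂|·ΔT = 3.8×10⁻⁶ × 173 = 0.0006574.
1/(A₁E₁) + 1/(A₂E₂) = 1/(975×109×10³) + 1/(2350×72×10³) = 1.532×10⁻⁸ N⁻¹.
P = 0.0006574 / 1.532×10⁻⁸ = 42910 N = 42.91 kN.
σ_{aluminium} = P/A₂ = 42910/2350 = 18.26 MPa, compressive.

σ ≈ 18.3 MPa (compressive)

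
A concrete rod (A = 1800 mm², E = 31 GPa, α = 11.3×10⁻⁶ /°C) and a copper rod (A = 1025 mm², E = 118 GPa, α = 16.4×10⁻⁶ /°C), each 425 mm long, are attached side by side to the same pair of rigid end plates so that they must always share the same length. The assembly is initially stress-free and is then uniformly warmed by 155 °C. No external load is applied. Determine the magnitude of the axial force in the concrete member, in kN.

P ≈ 30.2 kN (tensile in the concrete)

Both members must finish at the same length. With the larger α, the copper tends to over-expand; the plates restrain it, putting the copper in compression and the concrete in tension. With no external load the two internal forces are equal and opposite, magnitude P.
Equating the net (thermal + elastic) strains gives |α₁ − α₂|·ΔT = P·[1/(A₁E₁) + 1/(A₂E₂)].
|α₁ − α₂|·ΔT = 5.1×10⁻⁶ × 155 = 0.0007905.
1/(A₁E₁) + 1/(A₂E₂) = 1/(1800×31×10³) + 1/(1025×118×10³) = 2.619×10⁻⁸ N⁻¹.
P = 0.0007905 / 2.619×10⁻⁸ = 30180 N = 30.18 kN.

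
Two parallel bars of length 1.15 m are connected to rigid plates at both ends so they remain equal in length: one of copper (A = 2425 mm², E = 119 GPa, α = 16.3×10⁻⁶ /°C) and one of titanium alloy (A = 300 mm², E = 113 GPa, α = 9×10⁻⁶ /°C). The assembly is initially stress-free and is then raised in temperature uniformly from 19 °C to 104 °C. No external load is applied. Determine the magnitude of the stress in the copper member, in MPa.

The copper has the larger α, so on heating it would change length more than the titanium alloy if both were free. The rigid plates force a common final length, so the copper is put into compression and the titanium alloy into tension, with equal and opposite forces P (no external load).
Compatibility of the two members (thermal + elastic change equal): (α₁ − α₂)ΔT = P·[1/(A₁E₁) + 1/(A₂E₂)].
|α₁ − α₂|·ΔT = 7.3×10⁻⁶ × 85 = 0.0006205.
1/(A₁E₁) + 1/(A₂E₂) = 1/(2425×119×10³) + 1/(300×113×10³) = 3.296×10⁻⁸ N⁻¹.
P = 0.0006205 / 3.296×10⁻⁸ = 18820 N = 18.82 kN.
σ_{copper} = P/A₁ = 18820/2425 = 7.762 MPa, compressive.

σ ≈ 7.76 MPa (compressive)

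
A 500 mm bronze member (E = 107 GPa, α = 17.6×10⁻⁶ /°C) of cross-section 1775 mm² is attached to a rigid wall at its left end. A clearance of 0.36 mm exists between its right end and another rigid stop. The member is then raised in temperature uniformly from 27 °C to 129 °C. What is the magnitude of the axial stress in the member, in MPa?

If the wall were absent the member would grow by αΔT L = 17.6×10⁻⁶ × 102 × 500 = 0.8976 mm.
After closing the 0.36 mm clearance, 0.8976 − 0.36 = 0.5376 mm of expansion remains to be suppressed by the wall.
So σ = E(δ_free − g)/L = 107×10³ × 0.5376/500 = 115 MPa.

σ ≈ 115 MPa (compressive)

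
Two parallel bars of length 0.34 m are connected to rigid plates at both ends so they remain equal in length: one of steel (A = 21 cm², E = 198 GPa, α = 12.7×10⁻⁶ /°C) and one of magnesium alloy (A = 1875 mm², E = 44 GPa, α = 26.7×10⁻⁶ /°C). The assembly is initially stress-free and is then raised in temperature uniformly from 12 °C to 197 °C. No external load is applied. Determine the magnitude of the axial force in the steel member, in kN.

P ≈ 178 kN (tensile in the steel)

The magnesium alloy has the larger α, so on heating it would change length more than the steel if both were free. The rigid plates force a common final length, so the magnesium alloy is put into compression and the steel into tension, with equal and opposite forces P (no external load).
Equating the net (thermal + elastic) strains gives |α₁ − α₂|·ΔT = P·[1/(A₁E₁) + 1/(A₂E₂)].
|α₁ − α₂|·ΔT = 14×10⁻⁶ × 185 = 0.00259.
1/(A₁E₁) + 1/(A₂E₂) = 1/(2100×198×10³) + 1/(1875×44×10³) = 1.453×10⁻⁸ N⁻¹.
P = 0.00259 / 1.453×10⁻⁸ = 178300 N = 178.3 kN.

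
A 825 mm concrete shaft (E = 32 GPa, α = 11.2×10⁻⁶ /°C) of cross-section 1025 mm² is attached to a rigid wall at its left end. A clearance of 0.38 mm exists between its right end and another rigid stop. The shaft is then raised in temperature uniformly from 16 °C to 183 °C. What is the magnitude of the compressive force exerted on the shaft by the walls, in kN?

Unrestrained expansion: δ_free = αΔT L = 11.2×10⁻⁶ × 167 × 825 = 1.543 mm.
The gap closes (δ_free > 0.38 mm) and the wall then resists a further 1.543 − 0.38 = 1.163 mm of expansion.
That suppressed elongation corresponds to σ = E·Δ/L = 32×10³ × 1.163/825 = 45.11 MPa.
P = σA = 45.11 × 1025 = 46.24 kN.

P ≈ 46.2 kN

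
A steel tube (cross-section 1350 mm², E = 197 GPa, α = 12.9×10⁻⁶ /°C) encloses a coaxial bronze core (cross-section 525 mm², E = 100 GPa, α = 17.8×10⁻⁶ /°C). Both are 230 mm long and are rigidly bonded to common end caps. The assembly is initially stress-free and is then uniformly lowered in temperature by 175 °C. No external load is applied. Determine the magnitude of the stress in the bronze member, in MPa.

The bronze has the larger α, so on cooling it would change length more than the steel if both were free. The rigid plates force a common final length, so the bronze is put into tension and the steel into compression, with equal and opposite forces P (no external load).
Equating the net (thermal + elastic) strains gives |α₁ − α₂|·ΔT = P·[1/(A₁E₁) + 1/(A₂E₂)].
|α₁ − α₂|·ΔT = 4.9×10⁻⁶ × 175 = 0.0008575.
1/(A₁E₁) + 1/(A₂E₂) = 1/(1350×197×10³) + 1/(525×100×10³) = 2.281×10⁻⁸ N⁻¹.
So P = 0.0008575 / 2.281×10⁻⁸ = 37.6 kN.
σ_{bronze} = P/A₂ = 37600/525 = 71.61 MPa, tensile.

σ ≈ 71.6 MPa (tensile)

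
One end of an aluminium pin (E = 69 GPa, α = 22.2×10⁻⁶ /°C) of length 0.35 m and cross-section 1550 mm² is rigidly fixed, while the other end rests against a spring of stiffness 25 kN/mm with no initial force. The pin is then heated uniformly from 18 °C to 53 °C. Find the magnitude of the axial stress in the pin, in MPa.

If the spring were absent the pin would lengthen by αΔT L = 22.2×10⁻⁶ × 35 × 350 = 0.2719 mm.
Let P be the compressive force at the spring. The pin shortens elastically by PL/(AE) and the spring compresses by P/k; together these equal δ_free.
P [ L/(AE) + 1/k ] = δ_free → P [ 350/(1550×69×10³) + 1/(25×10³) ] = 0.2719.
P = 0.2719 / 4.327×10⁻⁵ = 6285 N.
σ = P/A = 6285/1550 = 4.055 MPa.

σ ≈ 4.05 MPa (compressive)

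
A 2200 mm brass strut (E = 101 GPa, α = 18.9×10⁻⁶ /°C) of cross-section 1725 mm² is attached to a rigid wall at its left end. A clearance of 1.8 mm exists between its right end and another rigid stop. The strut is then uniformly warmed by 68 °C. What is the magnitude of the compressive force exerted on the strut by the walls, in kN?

Unrestrained expansion: δ_free = αΔT L = 18.9×10⁻⁶ × 68 × 2200 = 2.827 mm.
The gap closes (δ_free > 1.8 mm) and the wall then resists a further 2.827 − 1.8 = 1.027 mm of expansion.
So σ = E(δ_free − g)/L = 101×10³ × 1.027/2200 = 47.17 MPa.
P = σA = 47.17 × 1725 = 81.37 kN.

P ≈ 81.4 kN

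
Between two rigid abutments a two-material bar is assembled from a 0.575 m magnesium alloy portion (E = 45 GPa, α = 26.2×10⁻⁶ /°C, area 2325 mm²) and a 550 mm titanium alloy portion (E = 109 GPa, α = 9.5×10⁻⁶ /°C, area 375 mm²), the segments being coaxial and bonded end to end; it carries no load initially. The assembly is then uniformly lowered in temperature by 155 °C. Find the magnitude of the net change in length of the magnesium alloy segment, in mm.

Free thermal contraction of the whole bar: Σ αᵢΔT Lᵢ = 26.2×10⁻⁶×155×575 + 9.5×10⁻⁶×155×550 = 3.145 mm.
The walls prevent any net length change, so an axial force P (same in every segment) develops. Compatibility: P · Σ Lᵢ/(AᵢEᵢ) = δ_free.
Σ Lᵢ/(AᵢEᵢ) = 575/(2325×45×10³) + 550/(375×109×10³) = 1.895×10⁻⁵ mm/N.
Hence P = δ_free / Σ(L/AE) = 3.145/1.895×10⁻⁵ = 165.9 kN (tensile).
For the magnesium alloy segment, free thermal change = 26.2×10⁻⁶×155×575 = 2.335 mm and elastic change from P = 165900×575/(2325×45×10³) = 0.912 mm; these oppose, so the net change is 1.42 mm (segment shortens).

|ΔL| ≈ 1.42 mm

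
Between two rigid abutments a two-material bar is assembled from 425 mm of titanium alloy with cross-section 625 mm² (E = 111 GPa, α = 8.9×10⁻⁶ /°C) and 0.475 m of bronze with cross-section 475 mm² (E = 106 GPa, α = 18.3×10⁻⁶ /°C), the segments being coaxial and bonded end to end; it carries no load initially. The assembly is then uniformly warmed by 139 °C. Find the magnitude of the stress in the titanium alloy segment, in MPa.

If the supports were absent, the total length change would be Σ αᵢΔT Lᵢ = 8.9×10⁻⁶×139×425 + 18.3×10⁻⁶×139×475 = 1.734 mm.
The walls prevent any net length change, so an axial force P (same in every segment) develops. Compatibility: P · Σ Lᵢ/(AᵢEᵢ) = δ_free.
Σ Lᵢ/(AᵢEᵢ) = 425/(625×111×10³) + 475/(475×106×10³) = 1.556×10⁻⁵ mm/N.
So P = 1.734 / 1.556×10⁻⁵ = 111.4 kN, compressive.
σ_{titanium alloy} = P / A = 111400 / 625 = 178.3 MPa.

σ ≈ 178 MPa (compressive)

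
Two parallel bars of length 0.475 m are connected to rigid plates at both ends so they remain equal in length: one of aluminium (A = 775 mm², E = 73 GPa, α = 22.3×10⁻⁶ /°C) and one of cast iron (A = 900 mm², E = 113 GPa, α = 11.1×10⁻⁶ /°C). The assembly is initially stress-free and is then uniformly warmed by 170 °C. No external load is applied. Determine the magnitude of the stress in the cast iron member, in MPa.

Equilibrium of a rigid end plate with no external load gives equal and opposite internal forces ±P in the two members. Since α_{aluminium} > α_{cast iron}, heating drives the aluminium into compression and the cast iron into tension.
Compatibility of the two members (thermal + elastic change equal): (α₁ − α₂)ΔT = P·[1/(A₁E₁) + 1/(A₂E₂)].
|α₁ − α₂|·ΔT = 11.2×10⁻⁶ × 170 = 0.001904.
1/(A₁E₁) + 1/(A₂E₂) = 1/(775×73×10³) + 1/(900×113×10³) = 2.751×10⁻⁸ N⁻¹.
P = 0.001904 / 2.751×10⁻⁸ = 69210 N = 69.21 kN.
σ_{cast iron} = P/A₂ = 69210/900 = 76.91 MPa, tensile.

σ ≈ 76.9 MPa (tensile)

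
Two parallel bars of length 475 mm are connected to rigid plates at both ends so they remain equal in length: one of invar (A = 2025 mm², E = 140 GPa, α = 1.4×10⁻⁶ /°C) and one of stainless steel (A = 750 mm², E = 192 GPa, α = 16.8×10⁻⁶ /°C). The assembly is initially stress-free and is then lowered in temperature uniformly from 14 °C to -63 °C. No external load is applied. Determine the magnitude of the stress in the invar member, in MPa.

σ ≈ 55.9 MPa (compressive)

Equilibrium of a rigid end plate with no external load gives equal and opposite internal forces ±P in the two members. Since α_{stainless steel} > α_{invar}, cooling drives the stainless steel into tension and the invar into compression.
Equating the net (thermal + elastic) strains gives |α₁ − α₂|·ΔT = P·[1/(A₁E₁) + 1/(A₂E₂)].
|α₁ − α₂|·ΔT = 15.4×10⁻⁶ × 77 = 0.001186.
1/(A₁E₁) + 1/(A₂E₂) = 1/(2025×140×10³) + 1/(750×192×10³) = 1.047×10⁻⁸ N⁻¹.
P = 0.001186 / 1.047×10⁻⁸ = 113200 N = 113.2 kN.
σ_{invar} = P/A₁ = 113200/2025 = 55.92 MPa, compressive.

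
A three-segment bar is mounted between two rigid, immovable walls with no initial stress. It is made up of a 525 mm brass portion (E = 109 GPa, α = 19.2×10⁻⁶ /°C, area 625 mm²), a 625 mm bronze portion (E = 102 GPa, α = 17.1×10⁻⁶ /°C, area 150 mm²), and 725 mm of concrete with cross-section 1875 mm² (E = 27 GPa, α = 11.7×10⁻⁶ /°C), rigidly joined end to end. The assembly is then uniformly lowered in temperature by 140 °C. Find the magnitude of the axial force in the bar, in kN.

P ≈ 65.1 kN (tensile)

Free thermal contraction of the whole bar: Σ αᵢΔT Lᵢ = 19.2×10⁻⁶×140×525 + 17.1×10⁻⁶×140×625 + 11.7×10⁻⁶×140×725 = 4.095 mm.
The walls prevent any net length change, so an axial force P (same in every segment) develops. Compatibility: P · Σ Lᵢ/(AᵢEᵢ) = δ_free.
Σ Lᵢ/(AᵢEᵢ) = 525/(625×109×10³) + 625/(150×102×10³) + 725/(1875×27×10³) = 6.288×10⁻⁵ mm/N.
P = 4.095 / 6.288×10⁻⁵ = 65130 N = 65.13 kN, tensile.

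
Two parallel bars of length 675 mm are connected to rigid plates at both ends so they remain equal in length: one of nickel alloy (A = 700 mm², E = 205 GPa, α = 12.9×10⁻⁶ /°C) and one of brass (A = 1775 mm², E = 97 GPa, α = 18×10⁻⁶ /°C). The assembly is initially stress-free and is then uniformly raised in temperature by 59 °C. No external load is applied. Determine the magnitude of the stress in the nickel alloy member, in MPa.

σ ≈ 33.6 MPa (tensile)

Equilibrium of a rigid end plate with no external load gives equal and opposite internal forces ±P in the two members. Since α_{brass} > α_{nickel alloy}, heating drives the brass into compression and the nickel alloy into tension.
Equating the net (thermal + elastic) strains gives |α₁ − α₂|·ΔT = P·[1/(A₁E₁) + 1/(A₂E₂)].
|α₁ − α₂|·ΔT = 5.1×10⁻⁶ × 59 = 0.0003009.
1/(A₁E₁) + 1/(A₂E₂) = 1/(700×205×10³) + 1/(1775×97×10³) = 1.278×10⁻⁸ N⁻¹.
So P = 0.0003009 / 1.278×10⁻⁸ = 23.55 kN.
σ_{nickel alloy} = P/A₁ = 23550/700 = 33.64 MPa, tensile.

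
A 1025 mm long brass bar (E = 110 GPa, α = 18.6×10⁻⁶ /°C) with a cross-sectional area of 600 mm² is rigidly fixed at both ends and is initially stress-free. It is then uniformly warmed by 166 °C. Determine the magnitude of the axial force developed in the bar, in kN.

P ≈ 204 kN (compressive)

The ends cannot move, so σ = EαΔT = 110×10³ × 18.6×10⁻⁶ × 166 = 339.6 MPa.
Then P = σA = 339.6 × 600 mm² = 203.8 kN, compressive.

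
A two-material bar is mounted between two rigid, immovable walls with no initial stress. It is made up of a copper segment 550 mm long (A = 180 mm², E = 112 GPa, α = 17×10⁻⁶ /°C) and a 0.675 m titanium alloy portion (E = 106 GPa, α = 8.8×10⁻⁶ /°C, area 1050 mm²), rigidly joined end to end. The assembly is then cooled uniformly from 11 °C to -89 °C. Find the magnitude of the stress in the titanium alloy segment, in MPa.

σ ≈ 43.7 MPa (tensile)

If the supports were absent, the total length change would be Σ αᵢΔT Lᵢ = 17×10⁻⁶×100×550 + 8.8×10⁻⁶×100×675 = 1.529 mm.
The walls prevent any net length change, so an axial force P (same in every segment) develops. Compatibility: P · Σ Lᵢ/(AᵢEᵢ) = δ_free.
Σ Lᵢ/(AᵢEᵢ) = 550/(180×112×10³) + 675/(1050×106×10³) = 3.335×10⁻⁵ mm/N.
P = 1.529 / 3.335×10⁻⁵ = 45850 N = 45.85 kN, tensile.
σ_{titanium alloy} = P / A = 45850 / 1050 = 43.67 MPa.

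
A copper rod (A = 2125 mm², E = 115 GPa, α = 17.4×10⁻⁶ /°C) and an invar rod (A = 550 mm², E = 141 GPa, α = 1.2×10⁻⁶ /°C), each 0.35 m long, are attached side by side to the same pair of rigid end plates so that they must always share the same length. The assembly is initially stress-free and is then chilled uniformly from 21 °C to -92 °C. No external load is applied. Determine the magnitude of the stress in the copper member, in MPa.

Both members must finish at the same length. With the larger α, the copper tends to over-contract; the plates restrain it, putting the copper in tension and the invar in compression. With no external load the two internal forces are equal and opposite, magnitude P.
Compatibility of the two members (thermal + elastic change equal): (α₁ − α₂)ΔT = P·[1/(A₁E₁) + 1/(A₂E₂)].
|α₁ − α₂|·ΔT = 16.2×10⁻⁶ × 113 = 0.001831.
1/(A₁E₁) + 1/(A₂E₂) = 1/(2125×115×10³) + 1/(550×141×10³) = 1.699×10⁻⁸ N⁻¹.
P = 0.001831 / 1.699×10⁻⁸ = 107800 N = 107.8 kN.
σ_{copper} = P/A₁ = 107800/2125 = 50.71 MPa, tensile.

σ ≈ 50.7 MPa (tensile)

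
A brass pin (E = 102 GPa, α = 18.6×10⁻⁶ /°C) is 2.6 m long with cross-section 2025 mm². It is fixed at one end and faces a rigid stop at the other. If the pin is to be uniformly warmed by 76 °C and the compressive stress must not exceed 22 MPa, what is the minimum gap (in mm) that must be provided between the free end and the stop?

Free expansion if unrestrained: δ_free = αΔT L = 18.6×10⁻⁶ × 76 × 2600 = 3.675 mm.
A stress of 22 MPa corresponds to the wall pushing the pin back by σL/E = 22×2600/(102×10³) = 0.5608 mm.
So the gap has to take up the difference, g_min = δ_free − σL/E = 3.675 − 0.5608 = 3.115 mm.

g ≈ 3.11 mm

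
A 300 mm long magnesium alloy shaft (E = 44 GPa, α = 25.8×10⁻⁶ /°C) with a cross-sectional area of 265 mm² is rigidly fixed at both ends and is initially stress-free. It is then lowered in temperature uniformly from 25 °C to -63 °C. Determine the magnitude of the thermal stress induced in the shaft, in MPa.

With length fixed, the mechanical strain must cancel the thermal strain αΔT = 25.8×10⁻⁶ × 88 = 2270.4×10⁻⁶.
σ = EαΔT = 44×10³ × 25.8×10⁻⁶ × 88 = 99.9 MPa (tensile; the shaft is trying to contract).

σ ≈ 99.9 MPa (tensile)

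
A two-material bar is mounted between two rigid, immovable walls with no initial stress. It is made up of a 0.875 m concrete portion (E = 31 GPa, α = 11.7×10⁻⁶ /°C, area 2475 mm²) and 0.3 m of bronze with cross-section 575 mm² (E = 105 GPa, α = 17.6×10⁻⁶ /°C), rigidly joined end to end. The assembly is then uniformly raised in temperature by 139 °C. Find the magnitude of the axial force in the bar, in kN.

With the walls removed the bar would change length by δ_free = Σ αᵢΔT Lᵢ = 11.7×10⁻⁶×139×875 + 17.6×10⁻⁶×139×300 = 2.157 mm.
Since the ends are fixed, an axial force P builds up, equal in every segment, with P · Σ Lᵢ/(AᵢEᵢ) = δ_free.
Σ Lᵢ/(AᵢEᵢ) = 875/(2475×31×10³) + 300/(575×105×10³) = 1.637×10⁻⁵ mm/N.
So P = 2.157 / 1.637×10⁻⁵ = 131.7 kN, compressive.

P ≈ 132 kN (compressive)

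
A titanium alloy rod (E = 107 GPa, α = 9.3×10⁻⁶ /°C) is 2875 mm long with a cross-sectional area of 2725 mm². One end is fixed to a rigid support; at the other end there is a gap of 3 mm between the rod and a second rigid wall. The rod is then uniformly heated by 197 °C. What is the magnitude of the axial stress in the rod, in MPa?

σ ≈ 84.4 MPa (compressive)

Free thermal elongation = αΔT L = 9.3×10⁻⁶ × 197 × 2875 = 5.267 mm.
After closing the 3 mm clearance, 5.267 − 3 = 2.267 mm of expansion remains to be suppressed by the wall.
Compatibility: PL/(AE) = 2.267 mm, so σ = P/A = E × (2.267/2875) = 84.38 MPa.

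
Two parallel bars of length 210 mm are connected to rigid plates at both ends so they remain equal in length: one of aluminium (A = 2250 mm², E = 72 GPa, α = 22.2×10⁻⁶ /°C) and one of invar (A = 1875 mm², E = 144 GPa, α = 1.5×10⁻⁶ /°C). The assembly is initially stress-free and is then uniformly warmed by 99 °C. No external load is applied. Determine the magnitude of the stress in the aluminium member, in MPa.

σ ≈ 92.2 MPa (compressive)

Both members must finish at the same length. With the larger α, the aluminium tends to over-expand; the plates restrain it, putting the aluminium in compression and the invar in tension. With no external load the two internal forces are equal and opposite, magnitude P.
Compatibility of the two members (thermal + elastic change equal): (α₁ − α₂)ΔT = P·[1/(A₁E₁) + 1/(A₂E₂)].
|α₁ − α₂|·ΔT = 20.7×10⁻⁶ × 99 = 0.002049.
1/(A₁E₁) + 1/(A₂E₂) = 1/(2250×72×10³) + 1/(1875×144×10³) = 9.877×10⁻⁹ N⁻¹.
So P = 0.002049 / 9.877×10⁻⁹ = 207.5 kN.
σ_{aluminium} = P/A₁ = 207500/2250 = 92.22 MPa, compressive.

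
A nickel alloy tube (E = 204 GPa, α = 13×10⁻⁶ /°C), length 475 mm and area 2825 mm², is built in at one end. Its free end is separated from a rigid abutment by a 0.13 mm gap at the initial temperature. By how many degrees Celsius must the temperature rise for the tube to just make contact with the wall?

ΔT ≈ 21.1 °C

Contact occurs when the free expansion equals the gap: αΔT L = 0.13 mm.
So ΔT = g/(αL) = 0.13/(13×10⁻⁶ × 475) = 21.05 °C.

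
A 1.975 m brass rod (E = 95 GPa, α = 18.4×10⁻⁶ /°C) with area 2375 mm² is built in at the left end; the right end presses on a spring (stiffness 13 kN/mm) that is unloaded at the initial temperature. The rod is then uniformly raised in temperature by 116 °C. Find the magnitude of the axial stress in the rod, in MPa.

The unrestrained thermal change is αΔT L = 18.4×10⁻⁶ × 116 × 1975 = 4.215 mm.
With a force P in the spring, the elastic change of the rod is PL/(AE) and that of the spring is P/k; compatibility requires their sum to equal δ_free.
P [ L/(AE) + 1/k ] = δ_free → P [ 1975/(2375×95×10³) + 1/(13×10³) ] = 4.215.
P = 4.215 / 8.568×10⁻⁵ = 49200 N.
σ = P/A = 49200/2375 = 20.72 MPa.

σ ≈ 20.7 MPa (compressive)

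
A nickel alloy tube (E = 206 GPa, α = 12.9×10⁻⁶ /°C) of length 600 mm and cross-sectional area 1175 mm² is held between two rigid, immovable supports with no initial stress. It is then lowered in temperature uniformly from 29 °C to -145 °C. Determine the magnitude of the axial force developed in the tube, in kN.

The ends cannot move, so σ = EαΔT = 206×10³ × 12.9×10⁻⁶ × 174 = 462.4 MPa.
Axial force P = σA = 462.4 × 1175 = 543300 N = 543.3 kN, tensile.

P ≈ 543 kN (tensile)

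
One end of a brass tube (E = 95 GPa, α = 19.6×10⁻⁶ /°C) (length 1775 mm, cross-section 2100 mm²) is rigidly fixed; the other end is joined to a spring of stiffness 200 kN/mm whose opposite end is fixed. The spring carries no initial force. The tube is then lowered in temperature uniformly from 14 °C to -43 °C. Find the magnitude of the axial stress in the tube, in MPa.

Free thermal contraction: δ_free = αΔT L = 19.6×10⁻⁶ × 57 × 1775 = 1.983 mm.
Let P be the tensile force in the spring. The tube extends elastically by PL/(AE) and the spring stretches by P/k; together these equal δ_free.
P [ L/(AE) + 1/k ] = δ_free → P [ 1775/(2100×95×10³) + 1/(200×10³) ] = 1.983.
P = 1.983 / 1.39×10⁻⁵ = 142700 N.
σ = P/A = 142700/2100 = 67.95 MPa.

σ ≈ 67.9 MPa (tensile)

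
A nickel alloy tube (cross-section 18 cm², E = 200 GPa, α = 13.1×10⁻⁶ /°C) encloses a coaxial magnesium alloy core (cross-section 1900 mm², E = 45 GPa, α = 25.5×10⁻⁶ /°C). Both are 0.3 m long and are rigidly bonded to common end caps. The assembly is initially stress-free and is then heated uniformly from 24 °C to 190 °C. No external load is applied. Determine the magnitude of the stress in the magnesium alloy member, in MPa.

σ ≈ 74.9 MPa (compressive)

The magnesium alloy has the larger α, so on heating it would change length more than the nickel alloy if both were free. The rigid plates force a common final length, so the magnesium alloy is put into compression and the nickel alloy into tension, with equal and opposite forces P (no external load).
Setting the final lengths equal and cancelling L: (α₁ − α₂)ΔT = P/(A₁E₁) + P/(A₂E₂).
|α₁ − α₂|·ΔT = 12.4×10⁻⁶ × 166 = 0.002058.
1/(A₁E₁) + 1/(A₂E₂) = 1/(1800×200×10³) + 1/(1900×45×10³) = 1.447×10⁻⁸ N⁻¹.
So P = 0.002058 / 1.447×10⁻⁸ = 142.2 kN.
σ_{magnesium alloy} = P/A₂ = 142200/1900 = 74.85 MPa, compressive.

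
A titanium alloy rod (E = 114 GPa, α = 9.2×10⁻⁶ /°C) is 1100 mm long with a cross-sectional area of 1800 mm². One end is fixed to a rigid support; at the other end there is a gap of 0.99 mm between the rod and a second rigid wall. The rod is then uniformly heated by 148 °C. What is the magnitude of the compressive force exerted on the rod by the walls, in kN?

If the wall were absent the rod would grow by αΔT L = 9.2×10⁻⁶ × 148 × 1100 = 1.498 mm.
The gap closes (δ_free > 0.99 mm) and the wall then resists a further 1.498 − 0.99 = 0.5078 mm of expansion.
So σ = E(δ_free − g)/L = 114×10³ × 0.5078/1100 = 52.62 MPa.
P = σA = 52.62 × 1800 = 94.72 kN.

P ≈ 94.7 kN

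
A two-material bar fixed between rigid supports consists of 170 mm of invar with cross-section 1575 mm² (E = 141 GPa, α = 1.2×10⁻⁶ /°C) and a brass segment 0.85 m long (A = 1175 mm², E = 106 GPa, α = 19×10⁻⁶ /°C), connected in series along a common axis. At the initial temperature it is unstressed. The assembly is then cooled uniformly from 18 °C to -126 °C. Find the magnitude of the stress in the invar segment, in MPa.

Free thermal contraction of the whole bar: Σ αᵢΔT Lᵢ = 1.2×10⁻⁶×144×170 + 19×10⁻⁶×144×850 = 2.355 mm.
The rigid supports impose zero overall length change; the single axial force P common to all segments must satisfy P Σ Lᵢ/(AᵢEᵢ) = δ_free.
The series flexibility is Σ Lᵢ/(AᵢEᵢ) = 170/(1575×141×10³) + 850/(1175×106×10³) = 7.59×10⁻⁶ mm/N.
Hence P = δ_free / Σ(L/AE) = 2.355/7.59×10⁻⁶ = 310.3 kN (tensile).
σ_{invar} = P / A = 310300 / 1575 = 197 MPa.

σ ≈ 197 MPa (tensile)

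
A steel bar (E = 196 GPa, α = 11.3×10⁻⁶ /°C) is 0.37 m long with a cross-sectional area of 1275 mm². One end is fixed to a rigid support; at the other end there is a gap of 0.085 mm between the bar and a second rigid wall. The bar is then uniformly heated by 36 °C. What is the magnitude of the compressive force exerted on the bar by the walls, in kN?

P ≈ 44.2 kN

If the wall were absent the bar would grow by αΔT L = 11.3×10⁻⁶ × 36 × 370 = 0.1505 mm.
After closing the 0.085 mm clearance, 0.1505 − 0.085 = 0.06552 mm of expansion remains to be suppressed by the wall.
That suppressed elongation corresponds to σ = E·Δ/L = 196×10³ × 0.06552/370 = 34.71 MPa.
Force on the wall = σA = 34.71 × 1275 mm² = 44.25 kN.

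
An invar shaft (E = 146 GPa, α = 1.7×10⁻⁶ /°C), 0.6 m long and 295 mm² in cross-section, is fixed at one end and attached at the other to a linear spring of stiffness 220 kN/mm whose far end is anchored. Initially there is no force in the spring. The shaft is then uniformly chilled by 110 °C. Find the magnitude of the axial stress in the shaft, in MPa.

σ ≈ 20.6 MPa (tensile)

If the spring were absent the shaft would shorten by αΔT L = 1.7×10⁻⁶ × 110 × 600 = 0.1122 mm.
With a force P in the spring, the elastic change of the shaft is PL/(AE) and that of the spring is P/k; compatibility requires their sum to equal δ_free.
So P = δ_free / [L/(AE) + 1/k] = 0.1122 / [ 600/(295×146×10³) + 1/(220×10³) ].
P = 0.1122 / 1.848×10⁻⁵ = 6073 N.
σ = P/A = 6073/295 = 20.59 MPa.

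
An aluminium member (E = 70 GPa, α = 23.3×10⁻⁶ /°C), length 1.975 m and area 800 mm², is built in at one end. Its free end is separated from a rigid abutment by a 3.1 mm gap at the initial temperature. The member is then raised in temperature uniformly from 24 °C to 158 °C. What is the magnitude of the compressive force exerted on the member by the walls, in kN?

P ≈ 86.9 kN

If the wall were absent the member would grow by αΔT L = 23.3×10⁻⁶ × 134 × 1975 = 6.166 mm.
After closing the 3.1 mm clearance, 6.166 − 3.1 = 3.066 mm of expansion remains to be suppressed by the wall.
Compatibility: PL/(AE) = 3.066 mm, so σ = P/A = E × (3.066/1975) = 108.7 MPa.
P = σA = 108.7 × 800 = 86.94 kN.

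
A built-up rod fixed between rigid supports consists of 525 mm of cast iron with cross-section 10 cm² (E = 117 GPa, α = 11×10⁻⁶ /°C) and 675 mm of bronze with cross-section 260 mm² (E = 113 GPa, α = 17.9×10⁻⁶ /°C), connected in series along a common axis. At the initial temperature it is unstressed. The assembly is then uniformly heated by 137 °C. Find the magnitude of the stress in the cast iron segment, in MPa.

Free thermal expansion of the whole bar: Σ αᵢΔT Lᵢ = 11×10⁻⁶×137×525 + 17.9×10⁻⁶×137×675 = 2.446 mm.
Since the ends are fixed, an axial force P builds up, equal in every segment, with P · Σ Lᵢ/(AᵢEᵢ) = δ_free.
Σ Lᵢ/(AᵢEᵢ) = 525/(1000×117×10³) + 675/(260×113×10³) = 2.746×10⁻⁵ mm/N.
Hence P = δ_free / Σ(L/AE) = 2.446/2.746×10⁻⁵ = 89.09 kN (compressive).
σ_{cast iron} = P / A = 89090 / 1000 = 89.09 MPa.

σ ≈ 89.1 MPa (compressive)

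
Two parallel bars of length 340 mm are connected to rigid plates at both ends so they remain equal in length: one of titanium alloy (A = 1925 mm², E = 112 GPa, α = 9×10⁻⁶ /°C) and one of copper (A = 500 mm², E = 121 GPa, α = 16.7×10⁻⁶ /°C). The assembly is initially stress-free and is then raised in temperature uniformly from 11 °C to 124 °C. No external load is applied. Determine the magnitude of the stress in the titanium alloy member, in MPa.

σ ≈ 21.4 MPa (tensile)

Equilibrium of a rigid end plate with no external load gives equal and opposite internal forces ±P in the two members. Since α_{copper} > α_{titanium alloy}, heating drives the copper into compression and the titanium alloy into tension.
Setting the final lengths equal and cancelling L: (α₁ − α₂)ΔT = P/(A₁E₁) + P/(A₂E₂).
|α₁ − α₂|·ΔT = 7.7×10⁻⁶ × 113 = 0.0008701.
1/(A₁E₁) + 1/(A₂E₂) = 1/(1925×112×10³) + 1/(500×121×10³) = 2.117×10⁻⁸ N⁻¹.
So P = 0.0008701 / 2.117×10⁻⁸ = 41.11 kN.
σ_{titanium alloy} = P/A₁ = 41110/1925 = 21.35 MPa, tensile.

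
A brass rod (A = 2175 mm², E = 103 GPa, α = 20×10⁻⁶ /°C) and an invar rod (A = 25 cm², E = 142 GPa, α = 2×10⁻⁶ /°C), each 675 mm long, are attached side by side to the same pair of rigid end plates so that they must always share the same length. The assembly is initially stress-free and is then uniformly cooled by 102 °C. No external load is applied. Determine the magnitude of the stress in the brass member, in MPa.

Equilibrium of a rigid end plate with no external load gives equal and opposite internal forces ±P in the two members. Since α_{brass} > α_{invar}, cooling drives the brass into tension and the invar into compression.
Setting the final lengths equal and cancelling L: (α₁ − α₂)ΔT = P/(A₁E₁) + P/(A₂E₂).
|α₁ − α₂|·ΔT = 18×10⁻⁶ × 102 = 0.001836.
1/(A₁E₁) + 1/(A₂E₂) = 1/(2175×103×10³) + 1/(2500×142×10³) = 7.281×10⁻⁹ N⁻¹.
So P = 0.001836 / 7.281×10⁻⁹ = 252.2 kN.
σ_{brass} = P/A₁ = 252200/2175 = 115.9 MPa, tensile.

σ ≈ 116 MPa (tensile)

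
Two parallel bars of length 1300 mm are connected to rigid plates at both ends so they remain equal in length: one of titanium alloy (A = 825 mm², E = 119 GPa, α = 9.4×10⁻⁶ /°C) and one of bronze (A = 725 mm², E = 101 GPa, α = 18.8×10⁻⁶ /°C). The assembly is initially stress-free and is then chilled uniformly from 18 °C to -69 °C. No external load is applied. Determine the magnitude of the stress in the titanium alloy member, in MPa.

σ ≈ 41.6 MPa (compressive)

Equilibrium of a rigid end plate with no external load gives equal and opposite internal forces ±P in the two members. Since α_{bronze} > α_{titanium alloy}, cooling drives the bronze into tension and the titanium alloy into compression.
Equating the net (thermal + elastic) strains gives |α₁ − α₂|·ΔT = P·[1/(A₁E₁) + 1/(A₂E₂)].
|α₁ − α₂|·ΔT = 9.4×10⁻⁶ × 87 = 0.0008178.
1/(A₁E₁) + 1/(A₂E₂) = 1/(825×119×10³) + 1/(725×101×10³) = 2.384×10⁻⁸ N⁻¹.
P = 0.0008178 / 2.384×10⁻⁸ = 34300 N = 34.3 kN.
σ_{titanium alloy} = P/A₁ = 34300/825 = 41.58 MPa, compressive.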